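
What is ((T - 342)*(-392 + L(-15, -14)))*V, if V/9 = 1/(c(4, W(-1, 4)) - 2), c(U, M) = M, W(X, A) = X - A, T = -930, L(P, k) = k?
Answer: -663984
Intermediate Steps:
V = -9/7 (V = 9/((-1 - 1*4) - 2) = 9/((-1 - 4) - 2) = 9/(-5 - 2) = 9/(-7) = 9*(-1/7) = -9/7 ≈ -1.2857)
((T - 342)*(-392 + L(-15, -14)))*V = ((-930 - 342)*(-392 - 14))*(-9/7) = -1272*(-406)*(-9/7) = 516432*(-9/7) = -663984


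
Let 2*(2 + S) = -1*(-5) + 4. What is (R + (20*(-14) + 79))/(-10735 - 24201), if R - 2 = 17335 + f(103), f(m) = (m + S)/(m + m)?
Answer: -7060243/14393632 ≈ -0.49051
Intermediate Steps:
S = 5/2 (S = -2 + (-1*(-5) + 4)/2 = -2 + (5 + 4)/2 = -2 + (½)*9 = -2 + 9/2 = 5/2 ≈ 2.5000)
f(m) = (5/2 + m)/(2*m) (f(m) = (m + 5/2)/(m + m) = (5/2 + m)/((2*m)) = (5/2 + m)*(1/(2*m)) = (5/2 + m)/(2*m))
R = 7143055/412 (R = 2 + (17335 + (¼)*(5 + 2*103)/103) = 2 + (17335 + (¼)*(1/103)*(5 + 206)) = 2 + (17335 + (¼)*(1/103)*211) = 2 + (17335 + 211/412) = 2 + 7142231/412 = 7143055/412 ≈ 17338.)
(R + (20*(-14) + 79))/(-10735 - 24201) = (7143055/412 + (20*(-14) + 79))/(-10735 - 24201) = (7143055/412 + (-280 + 79))/(-34936) = (7143055/412 - 201)*(-1/34936) = (7060243/412)*(-1/34936) = -7060243/14393632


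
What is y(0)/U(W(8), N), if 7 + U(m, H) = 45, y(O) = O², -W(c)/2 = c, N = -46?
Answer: 0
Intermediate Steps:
W(c) = -2*c
U(m, H) = 38 (U(m, H) = -7 + 45 = 38)
y(0)/U(W(8), N) = 0²/38 = 0*(1/38) = 0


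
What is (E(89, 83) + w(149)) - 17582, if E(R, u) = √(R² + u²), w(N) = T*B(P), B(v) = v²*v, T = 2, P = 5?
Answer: -17332 + √14810 ≈ -17210.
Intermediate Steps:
B(v) = v³
w(N) = 250 (w(N) = 2*5³ = 2*125 = 250)
(E(89, 83) + w(149)) - 17582 = (√(89² + 83²) + 250) - 17582 = (√(7921 + 6889) + 250) - 17582 = (√14810 + 250) - 17582 = (250 + √14810) - 17582 = -17332 + √14810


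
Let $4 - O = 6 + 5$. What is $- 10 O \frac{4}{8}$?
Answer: $35$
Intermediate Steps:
$O = -7$ ($O = 4 - \left(6 + 5\right) = 4 - 11 = -7$)
$- 10 O \frac{4}{8} = \left(-10\right) \left(-7\right) \frac{4}{8} = 70 \cdot 4 \cdot \frac{1}{8} = 70 \cdot \frac{1}{2} = 35$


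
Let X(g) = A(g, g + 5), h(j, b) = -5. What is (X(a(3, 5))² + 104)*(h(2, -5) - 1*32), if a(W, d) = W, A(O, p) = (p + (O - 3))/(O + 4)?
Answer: -190920/49 ≈ -3896.3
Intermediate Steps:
A(O, p) = (-3 + O + p)/(4 + O) (A(O, p) = (p + (-3 + O))/(4 + O) = (-3 + O + p)/(4 + O))
X(g) = (2 + 2*g)/(4 + g) (X(g) = (-3 + g + (g + 5))/(4 + g) = (-3 + g + (5 + g))/(4 + g) = (2 + 2*g)/(4 + g))
(X(a(3, 5))² + 104)*(h(2, -5) - 1*32) = ((2*(1 + 3)/(4 + 3))² + 104)*(-5 - 1*32) = ((2*4/7)² + 104)*(-5 - 32) = ((2*(⅐)*4)² + 104)*(-37) = ((8/7)² + 104)*(-37) = (64/49 + 104)*(-37) = (5160/49)*(-37) = -190920/49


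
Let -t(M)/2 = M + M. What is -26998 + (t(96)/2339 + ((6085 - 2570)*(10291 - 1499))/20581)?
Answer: -1227379342866/48138959 ≈ -25497.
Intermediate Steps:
t(M) = -4*M (t(M) = -2*(M + M) = -4*M)
-26998 + (t(96)/2339 + ((6085 - 2570)*(10291 - 1499))/20581) = -26998 + (-4*96/2339 + ((6085 - 2570)*(10291 - 1499))/20581) = -26998 + (-384*1/2339 + (3515*8792)*(1/20581)) = -26998 + (-384/2339 + 30903880*(1/20581)) = -26998 + (-384/2339 + 30903880/20581) = -26998 + 72276272216/48138959 = -1227379342866/48138959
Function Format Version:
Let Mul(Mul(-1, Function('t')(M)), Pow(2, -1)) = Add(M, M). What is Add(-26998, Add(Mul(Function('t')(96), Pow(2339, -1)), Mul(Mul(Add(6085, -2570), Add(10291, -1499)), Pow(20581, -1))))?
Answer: Rational(-1227379342866, 48138959) ≈ -25497.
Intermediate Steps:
Function('t')(M) = Mul(-4, M) (Function('t')(M) = Mul(-2, Add(M, M)) = Mul(-2, Mul(2, M)) = Mul(-4, M))
Add(-26998, Add(Mul(Function('t')(96), Pow(2339, -1)), Mul(Mul(Add(6085, -2570), Add(10291, -1499)), Pow(20581, -1)))) = Add(-26998, Add(Mul(Mul(-4, 96), Pow(2339, -1)), Mul(Mul(Add(6085, -2570), Add(10291, -1499)), Pow(20581, -1)))) = Add(-26998, Add(Mul(-384, Rational(1, 2339)), Mul(Mul(3515, 8792), Rational(1, 20581)))) = Add(-26998, Add(Rational(-384, 2339), Mul(30903880, Rational(1, 20581)))) = Add(-26998, Add(Rational(-384, 2339), Rational(30903880, 20581))) = Add(-26998, Rational(72276272216, 48138959)) = Rational(-1227379342866, 48138959)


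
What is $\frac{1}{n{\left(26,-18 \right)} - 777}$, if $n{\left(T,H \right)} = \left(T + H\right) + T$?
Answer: $- \frac{1}{743} \approx -0.0013459$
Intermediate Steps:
$n{\left(T,H \right)} = H + 2 T$ ($n{\left(T,H \right)} = \left(H + T\right) + T = H + 2 T$)
$\frac{1}{n{\left(26,-18 \right)} - 777} = \frac{1}{\left(-18 + 2 \cdot 26\right) - 777} = \frac{1}{\left(-18 + 52\right) - 777} = \frac{1}{34 - 777} = \frac{1}{-743} = - \frac{1}{743}$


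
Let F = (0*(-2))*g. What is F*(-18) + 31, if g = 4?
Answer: 31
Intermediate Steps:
F = 0 (F = (0*(-2))*4 = 0*4 = 0)
F*(-18) + 31 = 0*(-18) + 31 = 0 + 31 = 31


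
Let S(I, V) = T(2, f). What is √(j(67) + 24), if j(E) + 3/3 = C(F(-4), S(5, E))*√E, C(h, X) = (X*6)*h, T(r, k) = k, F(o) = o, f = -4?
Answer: √(23 + 96*√67) ≈ 28.439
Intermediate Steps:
S(I, V) = -4
C(h, X) = 6*X*h (C(h, X) = (6*X)*h = 6*X*h)
j(E) = -1 + 96*√E (j(E) = -1 + (6*(-4)*(-4))*√E = -1 + 96*√E)
√(j(67) + 24) = √((-1 + 96*√67) + 24) = √(23 + 96*√67)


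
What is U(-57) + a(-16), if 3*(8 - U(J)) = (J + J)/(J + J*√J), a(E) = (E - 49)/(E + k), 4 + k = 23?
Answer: (-41*√57 + 43*I)/(3*(√57 - I)) ≈ -13.678 + 0.08678*I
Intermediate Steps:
k = 19 (k = -4 + 23 = 19)
a(E) = (-49 + E)/(19 + E) (a(E) = (E - 49)/(E + 19) = (-49 + E)/(19 + E))
U(J) = 8 - 2*J/(3*(J + J^(3/2))) (U(J) = 8 - (J + J)/(3*(J + J*√J)) = 8 - 2*J/(3*(J + J^(3/2))))
U(-57) + a(-16) = (8*(-57)^(3/2) + (22/3)*(-57))/(-57 + (-57)^(3/2)) + (-49 - 16)/(19 - 16) = (8*(-57*I*√57) - 418)/(-57 - 57*I*√57) - 65/3 = (-456*I*√57 - 418)/(-57 - 57*I*√57) + (⅓)*(-65) = (-418 - 456*I*√57)/(-57 - 57*I*√57) - 65/3 = -65/3 + (-418 - 456*I*√57)/(-57 - 57*I*√57)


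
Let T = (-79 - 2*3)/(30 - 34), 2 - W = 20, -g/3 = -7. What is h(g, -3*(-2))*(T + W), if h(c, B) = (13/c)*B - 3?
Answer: 65/28 ≈ 2.3214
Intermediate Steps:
g = 21 (g = -3*(-7) = 21)
h(c, B) = -3 + 13*B/c (h(c, B) = 13*B/c - 3 = -3 + 13*B/c)
W = -18 (W = 2 - 1*20 = 2 - 20 = -18)
T = 85/4 (T = (-79 - 6)/(-4) = -85*(-¼) = 85/4 ≈ 21.250)
h(g, -3*(-2))*(T + W) = (-3 + 13*(-3*(-2))/21)*(85/4 - 18) = (-3 + 13*6*(1/21))*(13/4) = (-3 + 26/7)*(13/4) = (5/7)*(13/4) = 65/28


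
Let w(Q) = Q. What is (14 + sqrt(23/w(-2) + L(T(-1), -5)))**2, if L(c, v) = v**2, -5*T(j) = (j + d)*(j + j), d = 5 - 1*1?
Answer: 419/2 + 42*sqrt(6) ≈ 312.38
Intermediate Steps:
d = 4 (d = 5 - 1 = 4)
T(j) = -2*j*(4 + j)/5 (T(j) = -(j + 4)*(j + j)/5 = -(4 + j)*2*j/5 = -2*j*(4 + j)/5)
(14 + sqrt(23/w(-2) + L(T(-1), -5)))**2 = (14 + sqrt(23/(-2) + (-5)**2))**2 = (14 + sqrt(23*(-1/2) + 25))**2 = (14 + sqrt(-23/2 + 25))**2 = (14 + sqrt(27/2))**2 = (14 + 3*sqrt(6)/2)**2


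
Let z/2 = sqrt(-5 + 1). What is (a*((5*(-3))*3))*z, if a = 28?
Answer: -5040*I ≈ -5040.0*I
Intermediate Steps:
z = 4*I (z = 2*sqrt(-5 + 1) = 2*sqrt(-4) = 2*(2*I) = 4*I ≈ 4.0*I)
(a*((5*(-3))*3))*z = (28*((5*(-3))*3))*(4*I) = (28*(-15*3))*(4*I) = (28*(-45))*(4*I) = -5040*I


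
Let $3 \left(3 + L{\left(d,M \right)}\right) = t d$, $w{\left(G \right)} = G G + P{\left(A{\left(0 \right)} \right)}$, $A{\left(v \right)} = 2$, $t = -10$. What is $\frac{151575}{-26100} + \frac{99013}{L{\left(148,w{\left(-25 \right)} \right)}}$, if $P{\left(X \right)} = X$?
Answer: $- \frac{106378841}{518172} \approx -205.3$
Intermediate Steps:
$w{\left(G \right)} = 2 + G^{2}$ ($w{\left(G \right)} = G G + 2 = G^{2} + 2 = 2 + G^{2}$)
$L{\left(d,M \right)} = -3 - \frac{10 d}{3}$ ($L{\left(d,M \right)} = -3 + \frac{\left(-10\right) d}{3} = -3 - \frac{10 d}{3}$)
$\frac{151575}{-26100} + \frac{99013}{L{\left(148,w{\left(-25 \right)} \right)}} = \frac{151575}{-26100} + \frac{99013}{-3 - \frac{1480}{3}} = 151575 \left(- \frac{1}{26100}\right) + \frac{99013}{-3 - \frac{1480}{3}} = - \frac{2021}{348} + \frac{99013}{- \frac{1489}{3}} = - \frac{2021}{348} + 99013 \left(- \frac{3}{1489}\right) = - \frac{2021}{348} - \frac{297039}{1489} = - \frac{106378841}{518172}$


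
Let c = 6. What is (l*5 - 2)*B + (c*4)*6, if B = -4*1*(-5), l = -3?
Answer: -196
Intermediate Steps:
B = 20 (B = -4*(-5) = 20)
(l*5 - 2)*B + (c*4)*6 = (-3*5 - 2)*20 + (6*4)*6 = (-15 - 2)*20 + 24*6 = -17*20 + 144 = -340 + 144 = -196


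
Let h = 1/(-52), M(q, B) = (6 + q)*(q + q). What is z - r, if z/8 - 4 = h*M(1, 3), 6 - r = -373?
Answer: -4539/13 ≈ -349.15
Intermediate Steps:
M(q, B) = 2*q*(6 + q) (M(q, B) = (6 + q)*(2*q) = 2*q*(6 + q))
h = -1/52 ≈ -0.019231
r = 379 (r = 6 - 1*(-373) = 6 + 373 = 379)
z = 388/13 (z = 32 + 8*(-(6 + 1)/26) = 32 + 8*(-7/26) = 32 - 28/13 = 388/13 ≈ 29.846)
z - r = 388/13 - 1*379 = 388/13 - 379 = -4539/13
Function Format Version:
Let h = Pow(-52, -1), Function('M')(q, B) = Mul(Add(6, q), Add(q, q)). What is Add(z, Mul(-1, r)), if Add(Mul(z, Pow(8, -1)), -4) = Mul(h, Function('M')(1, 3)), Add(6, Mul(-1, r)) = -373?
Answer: Rational(-4539, 13) ≈ -349.15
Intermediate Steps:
Function('M')(q, B) = Mul(2, q, Add(6, q)) (Function('M')(q, B) = Mul(Add(6, q), Mul(2, q)) = Mul(2, q, Add(6, q)))
h = Rational(-1, 52) ≈ -0.019231
r = 379 (r = Add(6, Mul(-1, -373)) = Add(6, 373) = 379)
z = Rational(388, 13) (z = Add(32, Mul(8, Mul(Rational(-1, 52), Mul(2, 1, Add(6, 1))))) = Add(32, Mul(8, Mul(Rational(-1, 52), Mul(2, 1, 7)))) = Add(32, Mul(8, Mul(Rational(-1, 52), 14))) = Add(32, Mul(8, Rational(-7, 26))) = Add(32, Rational(-28, 13)) = Rational(388, 13) ≈ 29.846)
Add(z, Mul(-1, r)) = Add(Rational(388, 13), Mul(-1, 379)) = Add(Rational(388, 13), -379) = Rational(-4539, 13)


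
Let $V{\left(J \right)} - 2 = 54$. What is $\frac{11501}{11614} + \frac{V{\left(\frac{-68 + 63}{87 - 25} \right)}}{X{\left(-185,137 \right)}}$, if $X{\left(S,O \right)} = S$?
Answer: $\frac{1477301}{2148590} \approx 0.68757$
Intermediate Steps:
$V{\left(J \right)} = 56$ ($V{\left(J \right)} = 2 + 54 = 56$)
$\frac{11501}{11614} + \frac{V{\left(\frac{-68 + 63}{87 - 25} \right)}}{X{\left(-185,137 \right)}} = \frac{11501}{11614} + \frac{56}{-185} = 11501 \cdot \frac{1}{11614} + 56 \left(- \frac{1}{185}\right) = \frac{11501}{11614} - \frac{56}{185} = \frac{1477301}{2148590}$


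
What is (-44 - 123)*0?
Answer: 0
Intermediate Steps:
(-44 - 123)*0 = -167*0 = 0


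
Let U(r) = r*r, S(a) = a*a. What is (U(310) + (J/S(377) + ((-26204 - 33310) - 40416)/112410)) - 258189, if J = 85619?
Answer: -86321843028613/532557363 ≈ -1.6209e+5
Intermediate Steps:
S(a) = a²
U(r) = r²
(U(310) + (J/S(377) + ((-26204 - 33310) - 40416)/112410)) - 258189 = (310² + (85619/(377²) + ((-26204 - 33310) - 40416)/112410)) - 258189 = (96100 + (85619/142129 + (-59514 - 40416)*(1/112410))) - 258189 = (96100 + (85619*(1/142129) - 99930*1/112410)) - 258189 = (96100 + (85619/142129 - 3331/3747)) - 258189 = (96100 - 152617306/532557363) - 258189 = 51178609966994/532557363 - 258189 = -86321843028613/532557363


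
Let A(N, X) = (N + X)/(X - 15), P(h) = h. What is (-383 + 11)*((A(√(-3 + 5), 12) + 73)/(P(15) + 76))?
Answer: -25668/91 + 124*√2/91 ≈ -280.14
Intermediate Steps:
A(N, X) = (N + X)/(-15 + X)
(-383 + 11)*((A(√(-3 + 5), 12) + 73)/(P(15) + 76)) = (-383 + 11)*(((√(-3 + 5) + 12)/(-15 + 12) + 73)/(15 + 76)) = -372*((√2 + 12)/(-3) + 73)/91 = -372*(-(12 + √2)/3 + 73)/91 = -372*((-4 - √2/3) + 73)/91 = -372*(69 - √2/3)/91 = -372*(69/91 - √2/273) = -25668/91 + 124*√2/91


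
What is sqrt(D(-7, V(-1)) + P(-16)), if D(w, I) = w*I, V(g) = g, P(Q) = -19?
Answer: 2*I*sqrt(3) ≈ 3.4641*I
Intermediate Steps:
D(w, I) = I*w
sqrt(D(-7, V(-1)) + P(-16)) = sqrt(-1*(-7) - 19) = sqrt(7 - 19) = sqrt(-12) = 2*I*sqrt(3)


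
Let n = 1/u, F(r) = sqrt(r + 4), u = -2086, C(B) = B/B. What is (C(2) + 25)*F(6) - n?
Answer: 1/2086 + 26*sqrt(10) ≈ 82.220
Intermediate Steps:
C(B) = 1
F(r) = sqrt(4 + r)
n = -1/2086 (n = 1/(-2086) = -1/2086 ≈ -0.00047939)
(C(2) + 25)*F(6) - n = (1 + 25)*sqrt(4 + 6) - 1*(-1/2086) = 26*sqrt(10) + 1/2086 = 1/2086 + 26*sqrt(10)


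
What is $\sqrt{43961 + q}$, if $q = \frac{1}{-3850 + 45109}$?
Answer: $\frac{10 \sqrt{748350337071}}{41259} \approx 209.67$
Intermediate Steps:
$q = \frac{1}{41259} \approx 2.4237 \cdot 10^{-5}$
$\sqrt{43961 + q} = \sqrt{43961 + \frac{1}{41259}} = \sqrt{\frac{1813786900}{41259}} = \frac{10 \sqrt{748350337071}}{41259}$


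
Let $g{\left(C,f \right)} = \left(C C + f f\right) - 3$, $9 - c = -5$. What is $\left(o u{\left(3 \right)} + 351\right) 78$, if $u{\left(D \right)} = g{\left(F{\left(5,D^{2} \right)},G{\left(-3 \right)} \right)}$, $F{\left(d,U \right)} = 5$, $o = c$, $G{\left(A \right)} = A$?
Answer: $61230$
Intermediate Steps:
$c = 14$ ($c = 9 - -5 = 9 + 5 = 14$)
$o = 14$
$g{\left(C,f \right)} = -3 + C^{2} + f^{2}$ ($g{\left(C,f \right)} = \left(C^{2} + f^{2}\right) - 3 = -3 + C^{2} + f^{2}$)
$u{\left(D \right)} = 31$ ($u{\left(D \right)} = -3 + 5^{2} + \left(-3\right)^{2} = -3 + 25 + 9 = 31$)
$\left(o u{\left(3 \right)} + 351\right) 78 = \left(14 \cdot 31 + 351\right) 78 = \left(434 + 351\right) 78 = 785 \cdot 78 = 61230$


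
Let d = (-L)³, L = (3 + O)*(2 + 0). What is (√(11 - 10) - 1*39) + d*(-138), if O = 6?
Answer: 804778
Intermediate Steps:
L = 18 (L = (3 + 6)*(2 + 0) = 9*2 = 18)
d = -5832 (d = (-1*18)³ = (-18)³ = -5832)
(√(11 - 10) - 1*39) + d*(-138) = (√(11 - 10) - 1*39) - 5832*(-138) = (√1 - 39) + 804816 = (1 - 39) + 804816 = -38 + 804816 = 804778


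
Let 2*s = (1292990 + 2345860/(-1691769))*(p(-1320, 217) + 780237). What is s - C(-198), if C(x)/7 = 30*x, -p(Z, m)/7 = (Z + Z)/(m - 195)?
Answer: 284759615527012615/563923 ≈ 5.0496e+11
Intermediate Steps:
p(Z, m) = -14*Z/(-195 + m) (p(Z, m) = -7*(Z + Z)/(m - 195) = -7*2*Z/(-195 + m) = -14*Z/(-195 + m))
C(x) = 210*x (C(x) = 7*(30*x) = 210*x)
s = 284759592079094275/563923 (s = ((1292990 + 2345860/(-1691769))*(-14*(-1320)/(-195 + 217) + 780237))/2 = ((1292990 + 2345860*(-1/1691769))*(-14*(-1320)/22 + 780237))/2 = ((1292990 - 2345860/1691769)*(-14*(-1320)*1/22 + 780237))/2 = (2187438053450*(840 + 780237)/1691769)/2 = ((2187438053450/1691769)*781077)/2 = (½)*(569519184158188550/563923) = 284759592079094275/563923 ≈ 5.0496e+11)
s - C(-198) = 284759592079094275/563923 - 210*(-198) = 284759592079094275/563923 - 1*(-41580) = 284759592079094275/563923 + 41580 = 284759615527012615/563923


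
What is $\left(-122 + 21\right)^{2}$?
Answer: $10201$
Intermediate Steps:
$\left(-122 + 21\right)^{2} = \left(-101\right)^{2} = 10201$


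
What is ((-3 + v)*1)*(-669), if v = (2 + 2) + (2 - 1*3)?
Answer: 0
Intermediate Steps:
v = 3 (v = 4 + (2 - 3) = 4 - 1 = 3)
((-3 + v)*1)*(-669) = ((-3 + 3)*1)*(-669) = (0*1)*(-669) = 0*(-669) = 0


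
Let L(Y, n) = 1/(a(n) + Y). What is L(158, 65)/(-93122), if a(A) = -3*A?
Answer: 1/3445514 ≈ 2.9023e-7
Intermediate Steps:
L(Y, n) = 1/(Y - 3*n) (L(Y, n) = 1/(-3*n + Y) = 1/(Y - 3*n))
L(158, 65)/(-93122) = 1/((158 - 3*65)*(-93122)) = -1/93122/(158 - 195) = -1/93122/(-37) = -1/37*(-1/93122) = 1/3445514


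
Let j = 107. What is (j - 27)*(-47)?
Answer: -3760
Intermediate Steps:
(j - 27)*(-47) = (107 - 27)*(-47) = 80*(-47) = -3760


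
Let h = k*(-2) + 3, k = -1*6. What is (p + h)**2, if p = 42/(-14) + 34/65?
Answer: 662596/4225 ≈ 156.83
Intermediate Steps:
k = -6
p = -161/65 (p = 42*(-1/14) + 34*(1/65) = -3 + 34/65 = -161/65 ≈ -2.4769)
h = 15 (h = -6*(-2) + 3 = 12 + 3 = 15)
(p + h)**2 = (-161/65 + 15)**2 = (814/65)**2 = 662596/4225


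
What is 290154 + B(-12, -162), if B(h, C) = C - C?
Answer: 290154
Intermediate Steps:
B(h, C) = 0
290154 + B(-12, -162) = 290154 + 0 = 290154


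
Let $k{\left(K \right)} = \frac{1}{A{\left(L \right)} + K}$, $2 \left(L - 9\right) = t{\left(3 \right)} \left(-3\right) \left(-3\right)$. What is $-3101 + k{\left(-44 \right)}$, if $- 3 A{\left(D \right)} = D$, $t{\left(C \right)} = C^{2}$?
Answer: $- \frac{375223}{121} \approx -3101.0$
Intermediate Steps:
$L = \frac{99}{2}$ ($L = 9 + \frac{3^{2} \left(-3\right) \left(-3\right)}{2} = 9 + \frac{9 \left(-3\right) \left(-3\right)}{2} = 9 + \frac{\left(-27\right) \left(-3\right)}{2} = 9 + \frac{1}{2} \cdot 81 = 9 + \frac{81}{2} = \frac{99}{2} \approx 49.5$)
$A{\left(D \right)} = - \frac{D}{3}$
$k{\left(K \right)} = \frac{1}{- \frac{33}{2} + K}$ ($k{\left(K \right)} = \frac{1}{\left(- \frac{1}{3}\right) \frac{99}{2} + K} = \frac{1}{- \frac{33}{2} + K}$)
$-3101 + k{\left(-44 \right)} = -3101 + \frac{2}{-33 + 2 \left(-44\right)} = -3101 + \frac{2}{-33 - 88} = -3101 + \frac{2}{-121} = -3101 + 2 \left(- \frac{1}{121}\right) = -3101 - \frac{2}{121} = - \frac{375223}{121}$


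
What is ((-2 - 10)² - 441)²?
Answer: 88209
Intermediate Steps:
((-2 - 10)² - 441)² = ((-12)² - 441)² = (144 - 441)² = (-297)² = 88209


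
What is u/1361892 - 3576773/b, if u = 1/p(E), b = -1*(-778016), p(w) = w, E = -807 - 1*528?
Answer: -1625755836089219/353632744493280 ≈ -4.5973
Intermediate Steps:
E = -1335 (E = -807 - 528 = -1335)
b = 778016
u = -1/1335 (u = 1/(-1335) = -1/1335 ≈ -0.00074906)
u/1361892 - 3576773/b = -1/1335/1361892 - 3576773/778016 = -1/1335*1/1361892 - 3576773*1/778016 = -1/1818125820 - 3576773/778016 = -1625755836089219/353632744493280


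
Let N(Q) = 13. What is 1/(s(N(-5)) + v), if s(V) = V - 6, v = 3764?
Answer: 1/3771 ≈ 0.00026518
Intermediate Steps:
s(V) = -6 + V
1/(s(N(-5)) + v) = 1/((-6 + 13) + 3764) = 1/(7 + 3764) = 1/3771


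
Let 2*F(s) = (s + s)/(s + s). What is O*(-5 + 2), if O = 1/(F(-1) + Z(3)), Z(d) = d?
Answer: -6/7 ≈ -0.85714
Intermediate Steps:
F(s) = ½ (F(s) = ((s + s)/(s + s))/2 = ((2*s)/((2*s)))/2 = ((2*s)*(1/(2*s)))/2 = (½)*1 = ½)
O = 2/7 (O = 1/(½ + 3) = 1/(7/2) = 2/7 ≈ 0.28571)
O*(-5 + 2) = 2*(-5 + 2)/7 = (2/7)*(-3) = -6/7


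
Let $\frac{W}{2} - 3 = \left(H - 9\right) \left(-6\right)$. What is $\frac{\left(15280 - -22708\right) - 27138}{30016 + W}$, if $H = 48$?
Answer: $\frac{775}{2111} \approx 0.36712$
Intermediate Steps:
$W = -462$ ($W = 6 + 2 \left(48 - 9\right) \left(-6\right) = 6 + 2 \cdot 39 \left(-6\right) = 6 + 2 \left(-234\right) = 6 - 468 = -462$)
$\frac{\left(15280 - -22708\right) - 27138}{30016 + W} = \frac{\left(15280 - -22708\right) - 27138}{30016 - 462} = \frac{\left(15280 + 22708\right) - 27138}{29554} = \left(37988 - 27138\right) \frac{1}{29554} = 10850 \cdot \frac{1}{29554} = \frac{775}{2111}$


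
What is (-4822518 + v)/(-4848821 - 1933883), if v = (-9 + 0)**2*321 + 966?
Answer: 4795551/6782704 ≈ 0.70703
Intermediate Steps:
v = 26967 (v = (-9)**2*321 + 966 = 81*321 + 966 = 26001 + 966 = 26967)
(-4822518 + v)/(-4848821 - 1933883) = (-4822518 + 26967)/(-4848821 - 1933883) = -4795551/(-6782704) = -4795551*(-1/6782704) = 4795551/6782704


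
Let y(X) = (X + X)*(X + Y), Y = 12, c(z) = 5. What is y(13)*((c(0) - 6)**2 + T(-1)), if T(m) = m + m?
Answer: -650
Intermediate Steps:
T(m) = 2*m
y(X) = 2*X*(12 + X) (y(X) = (X + X)*(X + 12) = (2*X)*(12 + X) = 2*X*(12 + X))
y(13)*((c(0) - 6)**2 + T(-1)) = (2*13*(12 + 13))*((5 - 6)**2 + 2*(-1)) = (2*13*25)*((-1)**2 - 2) = 650*(1 - 2) = 650*(-1) = -650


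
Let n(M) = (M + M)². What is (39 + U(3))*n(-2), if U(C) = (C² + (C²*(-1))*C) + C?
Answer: 384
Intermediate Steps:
U(C) = C + C² - C³ (U(C) = (C² + (-C²)*C) + C = (C² - C³) + C = C + C² - C³)
n(M) = 4*M² (n(M) = (2*M)² = 4*M²)
(39 + U(3))*n(-2) = (39 + 3*(1 + 3 - 1*3²))*(4*(-2)²) = (39 + 3*(1 + 3 - 1*9))*(4*4) = (39 + 3*(1 + 3 - 9))*16 = (39 + 3*(-5))*16 = (39 - 15)*16 = 24*16 = 384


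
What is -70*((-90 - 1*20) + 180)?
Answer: -4900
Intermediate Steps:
-70*((-90 - 1*20) + 180) = -70*((-90 - 20) + 180) = -70*(-110 + 180) = -70*70 = -4900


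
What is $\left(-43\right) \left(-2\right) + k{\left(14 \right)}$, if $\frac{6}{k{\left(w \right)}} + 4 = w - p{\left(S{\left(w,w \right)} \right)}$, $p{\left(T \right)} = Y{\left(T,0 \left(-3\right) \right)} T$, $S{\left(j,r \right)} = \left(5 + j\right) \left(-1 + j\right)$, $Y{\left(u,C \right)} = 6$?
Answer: $\frac{63293}{736} \approx 85.996$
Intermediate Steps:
$S{\left(j,r \right)} = \left(-1 + j\right) \left(5 + j\right)$
$p{\left(T \right)} = 6 T$
$k{\left(w \right)} = \frac{6}{26 - 23 w - 6 w^{2}}$ ($k{\left(w \right)} = \frac{6}{-4 + \left(w - 6 \left(-5 + w^{2} + 4 w\right)\right)} = \frac{6}{-4 - \left(-30 + 6 w^{2} + 23 w\right)} = \frac{6}{26 - 23 w - 6 w^{2}}$)
$\left(-43\right) \left(-2\right) + k{\left(14 \right)} = \left(-43\right) \left(-2\right) - \frac{6}{-26 + 6 \cdot 14^{2} + 23 \cdot 14} = 86 - \frac{6}{-26 + 6 \cdot 196 + 322} = 86 - \frac{6}{-26 + 1176 + 322} = 86 - \frac{6}{1472} = 86 - \frac{3}{736} = \frac{63293}{736}$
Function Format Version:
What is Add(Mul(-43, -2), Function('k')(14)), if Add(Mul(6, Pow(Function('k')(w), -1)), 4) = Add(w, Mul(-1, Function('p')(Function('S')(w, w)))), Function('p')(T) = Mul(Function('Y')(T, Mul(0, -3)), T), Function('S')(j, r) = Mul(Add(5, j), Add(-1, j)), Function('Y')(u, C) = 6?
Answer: Rational(63293, 736) ≈ 85.996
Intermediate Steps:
Function('S')(j, r) = Mul(Add(-1, j), Add(5, j))
Function('p')(T) = Mul(6, T)
Function('k')(w) = Mul(6, Pow(Add(26, Mul(-23, w), Mul(-6, Pow(w, 2))), -1)) (Function('k')(w) = Mul(6, Pow(Add(-4, Add(w, Mul(-1, Mul(6, Add(-5, Pow(w, 2), Mul(4, w)))))), -1)) = Mul(6, Pow(Add(-4, Add(w, Mul(-1, Add(-30, Mul(6, Pow(w, 2)), Mul(24, w))))), -1)) = Mul(6, Pow(Add(-4, Add(w, Add(30, Mul(-24, w), Mul(-6, Pow(w, 2))))), -1)) = Mul(6, Pow(Add(-4, Add(30, Mul(-23, w), Mul(-6, Pow(w, 2)))), -1)) = Mul(6, Pow(Add(26, Mul(-23, w), Mul(-6, Pow(w, 2))), -1)))
Add(Mul(-43, -2), Function('k')(14)) = Add(Mul(-43, -2), Mul(-6, Pow(Add(-26, Mul(6, Pow(14, 2)), Mul(23, 14)), -1))) = Add(86, Mul(-6, Pow(Add(-26, Mul(6, 196), 322), -1))) = Add(86, Mul(-6, Pow(Add(-26, 1176, 322), -1))) = Add(86, Mul(-6, Pow(1472, -1))) = Add(86, Mul(-6, Rational(1, 1472))) = Add(86, Rational(-3, 736)) = Rational(63293, 736)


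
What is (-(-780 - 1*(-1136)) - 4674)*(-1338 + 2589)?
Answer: -6292530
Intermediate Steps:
(-(-780 - 1*(-1136)) - 4674)*(-1338 + 2589) = (-(-780 + 1136) - 4674)*1251 = (-1*356 - 4674)*1251 = (-356 - 4674)*1251 = -5030*1251 = -6292530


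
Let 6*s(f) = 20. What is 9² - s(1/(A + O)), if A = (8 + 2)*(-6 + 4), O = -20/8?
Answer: 233/3 ≈ 77.667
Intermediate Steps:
O = -5/2 (O = -20*⅛ = -5/2 ≈ -2.5000)
A = -20 (A = 10*(-2) = -20)
s(f) = 10/3 (s(f) = (⅙)*20 = 10/3)
9² - s(1/(A + O)) = 9² - 1*10/3 = 81 - 10/3 = 233/3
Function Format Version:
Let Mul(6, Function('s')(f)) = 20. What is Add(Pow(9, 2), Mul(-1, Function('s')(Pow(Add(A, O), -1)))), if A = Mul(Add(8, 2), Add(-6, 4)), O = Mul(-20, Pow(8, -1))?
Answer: Rational(233, 3) ≈ 77.667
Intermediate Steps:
O = Rational(-5, 2) (O = Mul(-20, Rational(1, 8)) = Rational(-5, 2) ≈ -2.5000)
A = -20 (A = Mul(10, -2) = -20)
Function('s')(f) = Rational(10, 3) (Function('s')(f) = Mul(Rational(1, 6), 20) = Rational(10, 3))
Add(Pow(9, 2), Mul(-1, Function('s')(Pow(Add(A, O), -1)))) = Add(Pow(9, 2), Mul(-1, Rational(10, 3))) = Add(81, Rational(-10, 3)) = Rational(233, 3)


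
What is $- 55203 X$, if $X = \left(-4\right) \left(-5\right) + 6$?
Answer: $-1435278$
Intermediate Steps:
$X = 26$ ($X = 20 + 6 = 26$)
$- 55203 X = \left(-55203\right) 26 = -1435278$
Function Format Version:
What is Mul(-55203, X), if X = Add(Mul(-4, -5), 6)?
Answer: -1435278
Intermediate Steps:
X = 26 (X = Add(20, 6) = 26)
Mul(-55203, X) = Mul(-55203, 26) = -1435278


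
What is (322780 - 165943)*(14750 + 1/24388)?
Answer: 56417876307837/24388 ≈ 2.3133e+9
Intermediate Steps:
(322780 - 165943)*(14750 + 1/24388) = 156837*(14750 + 1/24388) = 156837*(359723001/24388) = 56417876307837/24388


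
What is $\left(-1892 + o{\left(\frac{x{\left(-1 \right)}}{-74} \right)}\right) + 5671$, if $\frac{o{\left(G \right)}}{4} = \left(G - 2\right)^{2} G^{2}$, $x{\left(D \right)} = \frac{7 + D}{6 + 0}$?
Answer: $\frac{28329839877}{7496644} \approx 3779.0$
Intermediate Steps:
$x{\left(D \right)} = \frac{7}{6} + \frac{D}{6}$ ($x{\left(D \right)} = \frac{7 + D}{6} = \left(7 + D\right) \frac{1}{6} = \frac{7}{6} + \frac{D}{6}$)
$o{\left(G \right)} = 4 G^{2} \left(-2 + G\right)^{2}$ ($o{\left(G \right)} = 4 \left(G - 2\right)^{2} G^{2} = 4 \left(-2 + G\right)^{2} G^{2} = 4 G^{2} \left(-2 + G\right)^{2}$)
$\left(-1892 + o{\left(\frac{x{\left(-1 \right)}}{-74} \right)}\right) + 5671 = \left(-1892 + 4 \left(\frac{\frac{7}{6} + \frac{1}{6} \left(-1\right)}{-74}\right)^{2} \left(-2 + \frac{\frac{7}{6} + \frac{1}{6} \left(-1\right)}{-74}\right)^{2}\right) + 5671 = \left(-1892 + 4 \left(\left(\frac{7}{6} - \frac{1}{6}\right) \left(- \frac{1}{74}\right)\right)^{2} \left(-2 + \left(\frac{7}{6} - \frac{1}{6}\right) \left(- \frac{1}{74}\right)\right)^{2}\right) + 5671 = \left(-1892 + 4 \left(1 \left(- \frac{1}{74}\right)\right)^{2} \left(-2 + 1 \left(- \frac{1}{74}\right)\right)^{2}\right) + 5671 = \left(-1892 + 4 \left(- \frac{1}{74}\right)^{2} \left(-2 - \frac{1}{74}\right)^{2}\right) + 5671 = \left(-1892 + 4 \cdot \frac{1}{5476} \left(- \frac{149}{74}\right)^{2}\right) + 5671 = \left(-1892 + 4 \cdot \frac{1}{5476} \cdot \frac{22201}{5476}\right) + 5671 = \left(-1892 + \frac{22201}{7496644}\right) + 5671 = - \frac{14183628247}{7496644} + 5671 = \frac{28329839877}{7496644}$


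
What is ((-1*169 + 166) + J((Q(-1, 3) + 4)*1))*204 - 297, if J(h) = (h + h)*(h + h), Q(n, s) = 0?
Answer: 12147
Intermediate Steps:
J(h) = 4*h² (J(h) = (2*h)*(2*h) = 4*h²)
((-1*169 + 166) + J((Q(-1, 3) + 4)*1))*204 - 297 = ((-1*169 + 166) + 4*((0 + 4)*1)²)*204 - 297 = ((-169 + 166) + 4*(4*1)²)*204 - 297 = (-3 + 4*4²)*204 - 297 = (-3 + 4*16)*204 - 297 = (-3 + 64)*204 - 297 = 61*204 - 297 = 12444 - 297 = 12147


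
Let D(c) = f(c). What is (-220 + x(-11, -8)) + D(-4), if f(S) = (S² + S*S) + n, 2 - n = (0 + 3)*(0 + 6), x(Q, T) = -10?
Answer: -214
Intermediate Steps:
n = -16 (n = 2 - (0 + 3)*(0 + 6) = 2 - 3*6 = 2 - 1*18 = 2 - 18 = -16)
f(S) = -16 + 2*S² (f(S) = (S² + S*S) - 16 = (S² + S²) - 16 = 2*S² - 16 = -16 + 2*S²)
D(c) = -16 + 2*c²
(-220 + x(-11, -8)) + D(-4) = (-220 - 10) + (-16 + 2*(-4)²) = -230 + (-16 + 2*16) = -230 + (-16 + 32) = -230 + 16 = -214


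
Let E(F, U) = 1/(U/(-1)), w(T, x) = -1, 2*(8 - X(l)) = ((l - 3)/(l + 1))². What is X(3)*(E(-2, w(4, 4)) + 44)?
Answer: 360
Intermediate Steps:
X(l) = 8 - (-3 + l)²/(2*(1 + l)²) (X(l) = 8 - (l - 3)²/(l + 1)²/2 = 8 - (-3 + l)²/(1 + l)²/2 = 8 - (-3 + l)²/(2*(1 + l)²))
E(F, U) = -1/U (E(F, U) = 1/(U*(-1)) = 1/(-U) = -1/U)
X(3)*(E(-2, w(4, 4)) + 44) = (8 - (-3 + 3)²/(2*(1 + 3)²))*(-1/(-1) + 44) = (8 - ½*0²/4²)*(-1*(-1) + 44) = (8 - ½*1/16*0)*(1 + 44) = (8 + 0)*45 = 8*45 = 360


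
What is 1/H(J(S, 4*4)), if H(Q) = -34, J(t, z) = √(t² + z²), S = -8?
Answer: -1/34 ≈ -0.029412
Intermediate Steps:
1/H(J(S, 4*4)) = 1/(-34) = -1/34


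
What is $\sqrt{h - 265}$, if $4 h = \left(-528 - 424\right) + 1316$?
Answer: $i \sqrt{174} \approx 13.191 i$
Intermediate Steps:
$h = 91$ ($h = \frac{\left(-528 - 424\right) + 1316}{4} = \frac{-952 + 1316}{4} = \frac{1}{4} \cdot 364 = 91$)
$\sqrt{h - 265} = \sqrt{91 - 265} = \sqrt{-174} = i \sqrt{174}$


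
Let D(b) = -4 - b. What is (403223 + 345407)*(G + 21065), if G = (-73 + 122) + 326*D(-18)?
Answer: 19223321140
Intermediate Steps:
G = 4613 (G = (-73 + 122) + 326*(-4 - 1*(-18)) = 49 + 326*(-4 + 18) = 49 + 326*14 = 49 + 4564 = 4613)
(403223 + 345407)*(G + 21065) = (403223 + 345407)*(4613 + 21065) = 748630*25678 = 19223321140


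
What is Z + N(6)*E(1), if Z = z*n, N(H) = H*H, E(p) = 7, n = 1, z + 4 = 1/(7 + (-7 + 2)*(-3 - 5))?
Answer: 11657/47 ≈ 248.02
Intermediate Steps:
z = -187/47 (z = -4 + 1/(7 + (-7 + 2)*(-3 - 5)) = -4 + 1/(7 - 5*(-8)) = -4 + 1/(7 + 40) = -4 + 1/47 = -187/47 ≈ -3.9787)
N(H) = H**2
Z = -187/47 (Z = -187/47*1 = -187/47 ≈ -3.9787)
Z + N(6)*E(1) = -187/47 + 6**2*7 = -187/47 + 36*7 = -187/47 + 252 = 11657/47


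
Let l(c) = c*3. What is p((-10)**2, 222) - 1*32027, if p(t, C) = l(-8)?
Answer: -32051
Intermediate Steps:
l(c) = 3*c
p(t, C) = -24 (p(t, C) = 3*(-8) = -24)
p((-10)**2, 222) - 1*32027 = -24 - 1*32027 = -24 - 32027 = -32051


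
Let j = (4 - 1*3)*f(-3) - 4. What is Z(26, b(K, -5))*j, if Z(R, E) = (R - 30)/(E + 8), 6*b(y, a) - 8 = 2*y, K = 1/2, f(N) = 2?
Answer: 16/19 ≈ 0.84210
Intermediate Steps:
K = ½ ≈ 0.50000
b(y, a) = 4/3 + y/3 (b(y, a) = 4/3 + (2*y)/6 = 4/3 + y/3)
Z(R, E) = (-30 + R)/(8 + E)
j = -2 (j = (4 - 1*3)*2 - 4 = (4 - 3)*2 - 4 = 1*2 - 4 = 2 - 4 = -2)
Z(26, b(K, -5))*j = ((-30 + 26)/(8 + (4/3 + (⅓)*(½))))*(-2) = (-4/(8 + (4/3 + ⅙)))*(-2) = (-4/(8 + 3/2))*(-2) = (-4/(19/2))*(-2) = ((2/19)*(-4))*(-2) = -8/19*(-2) = 16/19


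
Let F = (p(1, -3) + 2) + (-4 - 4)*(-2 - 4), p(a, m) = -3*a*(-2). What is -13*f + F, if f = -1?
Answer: 69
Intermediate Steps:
p(a, m) = 6*a
F = 56 (F = (6*1 + 2) + (-4 - 4)*(-2 - 4) = (6 + 2) - 8*(-6) = 8 + 48 = 56)
-13*f + F = -13*(-1) + 56 = 13 + 56 = 69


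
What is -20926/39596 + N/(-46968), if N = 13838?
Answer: -10070933/12235164 ≈ -0.82311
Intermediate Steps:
-20926/39596 + N/(-46968) = -20926/39596 + 13838/(-46968) = -20926*1/39596 + 13838*(-1/46968) = -10463/19798 - 6919/23484 = -10070933/12235164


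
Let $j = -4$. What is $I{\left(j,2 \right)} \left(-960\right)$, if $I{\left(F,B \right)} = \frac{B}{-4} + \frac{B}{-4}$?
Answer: $960$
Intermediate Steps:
$I{\left(F,B \right)} = - \frac{B}{2}$ ($I{\left(F,B \right)} = B \left(- \frac{1}{4}\right) + B \left(- \frac{1}{4}\right) = - \frac{B}{4} - \frac{B}{4} = - \frac{B}{2}$)
$I{\left(j,2 \right)} \left(-960\right) = \left(- \frac{1}{2}\right) 2 \left(-960\right) = \left(-1\right) \left(-960\right) = 960$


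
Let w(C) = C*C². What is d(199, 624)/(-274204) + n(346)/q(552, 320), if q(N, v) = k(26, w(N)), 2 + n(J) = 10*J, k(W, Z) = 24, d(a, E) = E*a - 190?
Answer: 118152721/822612 ≈ 143.63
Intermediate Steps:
d(a, E) = -190 + E*a
w(C) = C³
n(J) = -2 + 10*J
q(N, v) = 24
d(199, 624)/(-274204) + n(346)/q(552, 320) = (-190 + 624*199)/(-274204) + (-2 + 10*346)/24 = (-190 + 124176)*(-1/274204) + (-2 + 3460)*(1/24) = 123986*(-1/274204) + 3458*(1/24) = -61993/137102 + 1729/12 = 118152721/822612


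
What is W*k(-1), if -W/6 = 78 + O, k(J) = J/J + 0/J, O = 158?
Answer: -1416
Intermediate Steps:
k(J) = 1 (k(J) = 1 + 0 = 1)
W = -1416 (W = -6*(78 + 158) = -6*236 = -1416)
W*k(-1) = -1416*1 = -1416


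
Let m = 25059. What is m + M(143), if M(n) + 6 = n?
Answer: 25196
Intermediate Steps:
M(n) = -6 + n
m + M(143) = 25059 + (-6 + 143) = 25059 + 137 = 25196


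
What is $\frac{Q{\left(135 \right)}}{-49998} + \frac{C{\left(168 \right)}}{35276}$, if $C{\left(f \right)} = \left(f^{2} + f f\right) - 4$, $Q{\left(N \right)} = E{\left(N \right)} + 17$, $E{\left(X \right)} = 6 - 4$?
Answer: $\frac{705354217}{440932362} \approx 1.5997$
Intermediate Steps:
$E{\left(X \right)} = 2$ ($E{\left(X \right)} = 6 - 4 = 2$)
$Q{\left(N \right)} = 19$ ($Q{\left(N \right)} = 2 + 17 = 19$)
$C{\left(f \right)} = -4 + 2 f^{2}$ ($C{\left(f \right)} = \left(f^{2} + f^{2}\right) - 4 = 2 f^{2} - 4 = -4 + 2 f^{2}$)
$\frac{Q{\left(135 \right)}}{-49998} + \frac{C{\left(168 \right)}}{35276} = \frac{19}{-49998} + \frac{-4 + 2 \cdot 168^{2}}{35276} = 19 \left(- \frac{1}{49998}\right) + \left(-4 + 2 \cdot 28224\right) \frac{1}{35276} = - \frac{19}{49998} + \left(-4 + 56448\right) \frac{1}{35276} = - \frac{19}{49998} + 56444 \cdot \frac{1}{35276} = - \frac{19}{49998} + \frac{14111}{8819} = \frac{705354217}{440932362}$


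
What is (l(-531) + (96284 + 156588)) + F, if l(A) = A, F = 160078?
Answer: 412419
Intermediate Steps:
(l(-531) + (96284 + 156588)) + F = (-531 + (96284 + 156588)) + 160078 = (-531 + 252872) + 160078 = 252341 + 160078 = 412419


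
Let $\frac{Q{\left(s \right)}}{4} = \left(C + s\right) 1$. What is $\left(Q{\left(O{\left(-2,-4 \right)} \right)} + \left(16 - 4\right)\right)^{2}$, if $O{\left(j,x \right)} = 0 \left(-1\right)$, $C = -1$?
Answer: $64$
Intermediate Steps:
$O{\left(j,x \right)} = 0$
$Q{\left(s \right)} = -4 + 4 s$ ($Q{\left(s \right)} = 4 \left(-1 + s\right) 1 = 4 \left(-1 + s\right) = -4 + 4 s$)
$\left(Q{\left(O{\left(-2,-4 \right)} \right)} + \left(16 - 4\right)\right)^{2} = \left(\left(-4 + 4 \cdot 0\right) + \left(16 - 4\right)\right)^{2} = \left(\left(-4 + 0\right) + \left(16 - 4\right)\right)^{2} = \left(-4 + 12\right)^{2} = 8^{2} = 64$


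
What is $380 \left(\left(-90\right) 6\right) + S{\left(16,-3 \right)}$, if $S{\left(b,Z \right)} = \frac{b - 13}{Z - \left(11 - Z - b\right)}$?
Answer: $-205203$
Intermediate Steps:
$S{\left(b,Z \right)} = \frac{-13 + b}{-11 + b + 2 Z}$ ($S{\left(b,Z \right)} = \frac{-13 + b}{Z - \left(11 - Z - b\right)} = \frac{-13 + b}{Z + \left(-11 + Z + b\right)} = \frac{-13 + b}{-11 + b + 2 Z}$)
$380 \left(\left(-90\right) 6\right) + S{\left(16,-3 \right)} = 380 \left(\left(-90\right) 6\right) + \frac{-13 + 16}{-11 + 16 + 2 \left(-3\right)} = 380 \left(-540\right) + \frac{1}{-11 + 16 - 6} \cdot 3 = -205200 + \frac{1}{-1} \cdot 3 = -205200 - 3 = -205203$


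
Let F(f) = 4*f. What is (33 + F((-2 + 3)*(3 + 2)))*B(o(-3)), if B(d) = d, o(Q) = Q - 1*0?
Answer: -159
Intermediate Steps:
o(Q) = Q (o(Q) = Q + 0 = Q)
(33 + F((-2 + 3)*(3 + 2)))*B(o(-3)) = (33 + 4*((-2 + 3)*(3 + 2)))*(-3) = (33 + 4*(1*5))*(-3) = (33 + 4*5)*(-3) = (33 + 20)*(-3) = 53*(-3) = -159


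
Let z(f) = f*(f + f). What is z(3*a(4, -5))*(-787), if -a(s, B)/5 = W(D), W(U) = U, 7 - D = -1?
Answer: -22665600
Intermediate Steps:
D = 8 (D = 7 - 1*(-1) = 7 + 1 = 8)
a(s, B) = -40 (a(s, B) = -5*8 = -40)
z(f) = 2*f**2 (z(f) = f*(2*f) = 2*f**2)
z(3*a(4, -5))*(-787) = (2*(3*(-40))**2)*(-787) = (2*(-120)**2)*(-787) = (2*14400)*(-787) = 28800*(-787) = -22665600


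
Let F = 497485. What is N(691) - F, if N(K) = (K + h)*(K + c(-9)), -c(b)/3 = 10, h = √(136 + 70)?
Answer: -40734 + 661*√206 ≈ -31247.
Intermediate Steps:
h = √206 ≈ 14.353
c(b) = -30 (c(b) = -3*10 = -30)
N(K) = (-30 + K)*(K + √206) (N(K) = (K + √206)*(K - 30) = (K + √206)*(-30 + K) = (-30 + K)*(K + √206))
N(691) - F = (691² - 30*691 - 30*√206 + 691*√206) - 1*497485 = (477481 - 20730 - 30*√206 + 691*√206) - 497485 = (456751 + 661*√206) - 497485 = -40734 + 661*√206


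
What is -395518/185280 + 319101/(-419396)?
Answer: -28125212551/9713211360 ≈ -2.8956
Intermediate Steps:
-395518/185280 + 319101/(-419396) = -395518*1/185280 + 319101*(-1/419396) = -197759/92640 - 319101/419396 = -28125212551/9713211360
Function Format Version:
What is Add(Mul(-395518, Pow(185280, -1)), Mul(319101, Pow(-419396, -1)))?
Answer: Rational(-28125212551, 9713211360) ≈ -2.8956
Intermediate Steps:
Add(Mul(-395518, Pow(185280, -1)), Mul(319101, Pow(-419396, -1))) = Add(Mul(-395518, Rational(1, 185280)), Mul(319101, Rational(-1, 419396))) = Add(Rational(-197759, 92640), Rational(-319101, 419396)) = Rational(-28125212551, 9713211360)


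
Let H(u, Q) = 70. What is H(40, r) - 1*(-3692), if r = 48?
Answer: 3762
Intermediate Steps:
H(40, r) - 1*(-3692) = 70 - 1*(-3692) = 70 + 3692 = 3762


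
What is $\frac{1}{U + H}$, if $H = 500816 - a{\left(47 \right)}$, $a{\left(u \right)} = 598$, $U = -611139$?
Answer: $- \frac{1}{110921} \approx -9.0154 \cdot 10^{-6}$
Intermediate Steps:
$H = 500218$ ($H = 500816 - 598 = 500218$)
$\frac{1}{U + H} = \frac{1}{-611139 + 500218} = \frac{1}{-110921} = - \frac{1}{110921}$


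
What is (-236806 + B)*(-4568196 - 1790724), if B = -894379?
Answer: 7193114920200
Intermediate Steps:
(-236806 + B)*(-4568196 - 1790724) = (-236806 - 894379)*(-4568196 - 1790724) = -1131185*(-6358920) = 7193114920200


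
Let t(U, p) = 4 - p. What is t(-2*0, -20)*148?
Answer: 3552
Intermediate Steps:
t(-2*0, -20)*148 = (4 - 1*(-20))*148 = (4 + 20)*148 = 24*148 = 3552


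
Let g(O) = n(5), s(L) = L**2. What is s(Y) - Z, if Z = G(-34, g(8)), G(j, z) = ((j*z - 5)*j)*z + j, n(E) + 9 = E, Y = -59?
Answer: -14301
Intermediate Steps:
n(E) = -9 + E
g(O) = -4 (g(O) = -9 + 5 = -4)
G(j, z) = j + j*z*(-5 + j*z) (G(j, z) = ((-5 + j*z)*j)*z + j = (j*(-5 + j*z))*z + j = j*z*(-5 + j*z) + j = j + j*z*(-5 + j*z))
Z = 17782 (Z = -34*(1 - 5*(-4) - 34*(-4)**2) = -34*(1 + 20 - 34*16) = -34*(1 + 20 - 544) = -34*(-523) = 17782)
s(Y) - Z = (-59)**2 - 1*17782 = 3481 - 17782 = -14301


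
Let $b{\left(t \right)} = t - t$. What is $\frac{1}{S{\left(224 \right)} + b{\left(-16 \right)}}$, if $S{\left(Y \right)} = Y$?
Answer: $\frac{1}{224} \approx 0.0044643$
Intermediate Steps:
$b{\left(t \right)} = 0$
$\frac{1}{S{\left(224 \right)} + b{\left(-16 \right)}} = \frac{1}{224 + 0} = \frac{1}{224}$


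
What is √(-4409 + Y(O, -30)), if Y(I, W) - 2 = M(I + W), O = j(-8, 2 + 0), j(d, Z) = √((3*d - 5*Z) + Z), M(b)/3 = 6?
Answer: I*√4389 ≈ 66.25*I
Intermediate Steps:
M(b) = 18 (M(b) = 3*6 = 18)
j(d, Z) = √(-4*Z + 3*d) (j(d, Z) = √((-5*Z + 3*d) + Z) = √(-4*Z + 3*d))
O = 4*I*√2 (O = √(-4*(2 + 0) + 3*(-8)) = √(-4*2 - 24) = √(-8 - 24) = √(-32) = 4*I*√2 ≈ 5.6569*I)
Y(I, W) = 20 (Y(I, W) = 2 + 18 = 20)
√(-4409 + Y(O, -30)) = √(-4409 + 20) = √(-4389) = I*√4389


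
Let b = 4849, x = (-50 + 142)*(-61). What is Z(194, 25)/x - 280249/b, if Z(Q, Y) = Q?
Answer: -786849047/13606294 ≈ -57.830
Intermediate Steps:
x = -5612 (x = 92*(-61) = -5612)
Z(194, 25)/x - 280249/b = 194/(-5612) - 280249/4849 = 194*(-1/5612) - 280249*1/4849 = -97/2806 - 280249/4849 = -786849047/13606294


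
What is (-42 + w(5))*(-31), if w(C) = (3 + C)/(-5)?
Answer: 6758/5 ≈ 1351.6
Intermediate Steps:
w(C) = -⅗ - C/5 (w(C) = (3 + C)*(-⅕) = -⅗ - C/5)
(-42 + w(5))*(-31) = (-42 + (-⅗ - ⅕*5))*(-31) = (-42 + (-⅗ - 1))*(-31) = (-42 - 8/5)*(-31) = -218/5*(-31) = 6758/5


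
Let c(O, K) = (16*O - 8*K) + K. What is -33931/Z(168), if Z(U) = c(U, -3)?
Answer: -33931/2709 ≈ -12.525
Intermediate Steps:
c(O, K) = -7*K + 16*O (c(O, K) = (-8*K + 16*O) + K = -7*K + 16*O)
Z(U) = 21 + 16*U (Z(U) = -7*(-3) + 16*U = 21 + 16*U)
-33931/Z(168) = -33931/(21 + 16*168) = -33931/(21 + 2688) = -33931/2709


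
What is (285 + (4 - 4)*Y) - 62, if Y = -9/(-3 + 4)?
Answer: 223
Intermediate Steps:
Y = -9 (Y = -9/1 = -9*1 = -9)
(285 + (4 - 4)*Y) - 62 = (285 + (4 - 4)*(-9)) - 62 = (285 + 0*(-9)) - 62 = (285 + 0) - 62 = 285 - 62 = 223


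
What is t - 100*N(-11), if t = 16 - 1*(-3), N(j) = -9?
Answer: 919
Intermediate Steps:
t = 19 (t = 16 + 3 = 19)
t - 100*N(-11) = 19 - 100*(-9) = 19 + 900 = 919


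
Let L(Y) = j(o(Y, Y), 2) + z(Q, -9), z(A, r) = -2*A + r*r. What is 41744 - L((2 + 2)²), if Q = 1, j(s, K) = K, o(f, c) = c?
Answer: 41663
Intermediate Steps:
z(A, r) = r² - 2*A (z(A, r) = -2*A + r² = r² - 2*A)
L(Y) = 81 (L(Y) = 2 + ((-9)² - 2*1) = 2 + (81 - 2) = 2 + 79 = 81)
41744 - L((2 + 2)²) = 41744 - 1*81 = 41744 - 81 = 41663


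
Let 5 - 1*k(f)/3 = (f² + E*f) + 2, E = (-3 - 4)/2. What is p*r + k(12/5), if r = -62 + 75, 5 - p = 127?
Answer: -39227/25 ≈ -1569.1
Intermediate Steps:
E = -7/2 (E = -7*½ = -7/2 ≈ -3.5000)
p = -122 (p = 5 - 1*127 = 5 - 127 = -122)
r = 13
k(f) = 9 - 3*f² + 21*f/2 (k(f) = 15 - 3*((f² - 7*f/2) + 2) = 15 - 3*(2 + f² - 7*f/2) = 15 + (-6 - 3*f² + 21*f/2) = 9 - 3*f² + 21*f/2)
p*r + k(12/5) = -122*13 + (9 - 3*(12/5)² + 21*(12/5)/2) = -1586 + (9 - 3*(12*(⅕))² + 21*(12*(⅕))/2) = -1586 + (9 - 3*(12/5)² + (21/2)*(12/5)) = -1586 + (9 - 3*144/25 + 126/5) = -1586 + (9 - 432/25 + 126/5) = -1586 + 423/25 = -39227/25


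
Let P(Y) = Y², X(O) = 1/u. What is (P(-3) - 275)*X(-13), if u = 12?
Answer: -133/6 ≈ -22.167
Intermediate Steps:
X(O) = 1/12
(P(-3) - 275)*X(-13) = ((-3)² - 275)*(1/12) = (9 - 275)*(1/12) = -266*1/12 = -133/6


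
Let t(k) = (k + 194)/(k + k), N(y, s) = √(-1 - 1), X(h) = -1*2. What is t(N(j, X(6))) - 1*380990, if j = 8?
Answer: -761979/2 - 97*I*√2/2 ≈ -3.8099e+5 - 68.589*I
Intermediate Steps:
X(h) = -2
N(y, s) = I*√2 (N(y, s) = √(-2) = I*√2)
t(k) = (194 + k)/(2*k) (t(k) = (194 + k)/((2*k)) = (194 + k)*(1/(2*k)) = (194 + k)/(2*k))
t(N(j, X(6))) - 1*380990 = (194 + I*√2)/(2*((I*√2))) - 1*380990 = (-I*√2/2)*(194 + I*√2)/2 - 380990 = -I*√2*(194 + I*√2)/4 - 380990 = -380990 - I*√2*(194 + I*√2)/4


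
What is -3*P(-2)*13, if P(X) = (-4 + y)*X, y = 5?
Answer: 78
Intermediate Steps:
P(X) = X (P(X) = (-4 + 5)*X = 1*X = X)
-3*P(-2)*13 = -3*(-2)*13 = 6*13 = 78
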